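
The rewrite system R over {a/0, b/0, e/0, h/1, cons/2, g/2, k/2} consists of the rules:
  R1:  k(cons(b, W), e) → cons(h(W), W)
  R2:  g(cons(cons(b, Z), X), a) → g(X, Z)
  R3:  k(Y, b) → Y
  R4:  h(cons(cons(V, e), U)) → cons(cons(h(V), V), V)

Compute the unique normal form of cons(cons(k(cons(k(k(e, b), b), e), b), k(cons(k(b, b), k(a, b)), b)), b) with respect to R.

1. cons(cons(k(cons(k(k(e, b), b), e), b), k(cons(k(b, b), k(a, b)), b)), b)  →  cons(cons(cons(k(k(e, b), b), e), k(cons(k(b, b), k(a, b)), b)), b)   [R3 at 1.1]
2. cons(cons(cons(k(k(e, b), b), e), k(cons(k(b, b), k(a, b)), b)), b)  →  cons(cons(cons(k(e, b), e), k(cons(k(b, b), k(a, b)), b)), b)   [R3 at 1.1.1]
3. cons(cons(cons(k(e, b), e), k(cons(k(b, b), k(a, b)), b)), b)  →  cons(cons(cons(e, e), k(cons(k(b, b), k(a, b)), b)), b)   [R3 at 1.1.1]
4. cons(cons(cons(e, e), k(cons(k(b, b), k(a, b)), b)), b)  →  cons(cons(cons(e, e), cons(k(b, b), k(a, b))), b)   [R3 at 1.2]
5. cons(cons(cons(e, e), cons(k(b, b), k(a, b))), b)  →  cons(cons(cons(e, e), cons(b, k(a, b))), b)   [R3 at 1.2.1]
6. cons(cons(cons(e, e), cons(b, k(a, b))), b)  →  cons(cons(cons(e, e), cons(b, a)), b)   [R3 at 1.2.2]

cons(cons(cons(e, e), cons(b, a)), b)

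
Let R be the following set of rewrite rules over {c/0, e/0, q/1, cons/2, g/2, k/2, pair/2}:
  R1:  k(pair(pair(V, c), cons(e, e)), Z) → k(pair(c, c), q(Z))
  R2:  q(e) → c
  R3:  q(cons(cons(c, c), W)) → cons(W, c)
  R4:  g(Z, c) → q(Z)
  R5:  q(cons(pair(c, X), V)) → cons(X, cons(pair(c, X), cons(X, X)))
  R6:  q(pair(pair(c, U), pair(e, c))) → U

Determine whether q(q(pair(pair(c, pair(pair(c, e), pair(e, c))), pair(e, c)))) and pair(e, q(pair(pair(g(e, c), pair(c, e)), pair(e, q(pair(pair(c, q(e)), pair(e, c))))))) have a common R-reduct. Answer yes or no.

Reduce t₁ = q(q(pair(pair(c, pair(pair(c, e), pair(e, c))), pair(e, c)))):
1. q(q(pair(pair(c, pair(pair(c, e), pair(e, c))), pair(e, c))))  →  q(pair(pair(c, e), pair(e, c)))   [R6 at 1]
2. q(pair(pair(c, e), pair(e, c)))  →  e   [R6 at ε]

Reduce t₂ = pair(e, q(pair(pair(g(e, c), pair(c, e)), pair(e, q(pair(pair(c, q(e)), pair(e, c))))))):
1. pair(e, q(pair(pair(g(e, c), pair(c, e)), pair(e, q(pair(pair(c, q(e)), pair(e, c)))))))  →  pair(e, q(pair(pair(q(e), pair(c, e)), pair(e, q(pair(pair(c, q(e)), pair(e, c)))))))   [R4 at 2.1.1.1]
2. pair(e, q(pair(pair(q(e), pair(c, e)), pair(e, q(pair(pair(c, q(e)), pair(e, c)))))))  →  pair(e, q(pair(pair(c, pair(c, e)), pair(e, q(pair(pair(c, q(e)), pair(e, c)))))))   [R2 at 2.1.1.1]
3. pair(e, q(pair(pair(c, pair(c, e)), pair(e, q(pair(pair(c, q(e)), pair(e, c)))))))  →  pair(e, q(pair(pair(c, pair(c, e)), pair(e, q(e)))))   [R6 at 2.1.2.2]
4. pair(e, q(pair(pair(c, pair(c, e)), pair(e, q(e)))))  →  pair(e, q(pair(pair(c, pair(c, e)), pair(e, c))))   [R2 at 2.1.2.2]
5. pair(e, q(pair(pair(c, pair(c, e)), pair(e, c))))  →  pair(e, pair(c, e))   [R6 at 2]

no — NF(t₁) = e, NF(t₂) = pair(e, pair(c, e))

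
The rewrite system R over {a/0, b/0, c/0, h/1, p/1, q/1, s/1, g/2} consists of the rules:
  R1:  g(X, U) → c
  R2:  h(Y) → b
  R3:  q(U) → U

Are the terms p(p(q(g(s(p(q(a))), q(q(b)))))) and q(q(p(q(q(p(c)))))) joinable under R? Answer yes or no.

Reduce t₁ = p(p(q(g(s(p(q(a))), q(q(b)))))):
1. p(p(q(g(s(p(q(a))), q(q(b))))))  →  p(p(g(s(p(q(a))), q(q(b)))))   [R3 at 1.1]
2. p(p(g(s(p(q(a))), q(q(b)))))  →  p(p(c))   [R1 at 1.1]

Reduce t₂ = q(q(p(q(q(p(c)))))):
1. q(q(p(q(q(p(c))))))  →  q(p(q(q(p(c)))))   [R3 at ε]
2. q(p(q(q(p(c)))))  →  p(q(q(p(c))))   [R3 at ε]
3. p(q(q(p(c))))  →  p(q(p(c)))   [R3 at 1]
4. p(q(p(c)))  →  p(p(c))   [R3 at 1]

yes — NF(t₁) = p(p(c)), NF(t₂) = p(p(c))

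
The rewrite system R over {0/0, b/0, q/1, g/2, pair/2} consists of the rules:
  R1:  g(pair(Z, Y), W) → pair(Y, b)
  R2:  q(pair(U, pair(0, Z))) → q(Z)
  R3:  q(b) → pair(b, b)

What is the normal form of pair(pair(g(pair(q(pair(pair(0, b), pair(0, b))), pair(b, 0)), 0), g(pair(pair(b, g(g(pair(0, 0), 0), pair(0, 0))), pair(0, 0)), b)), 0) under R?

pair(pair(pair(pair(b, 0), b), pair(pair(0, 0), b)), 0)

1. pair(pair(g(pair(q(pair(pair(0, b), pair(0, b))), pair(b, 0)), 0), g(pair(pair(b, g(g(pair(0, 0), 0), pair(0, 0))), pair(0, 0)), b)), 0)  →  pair(pair(pair(pair(b, 0), b), g(pair(pair(b, g(g(pair(0, 0), 0), pair(0, 0))), pair(0, 0)), b)), 0)   [R1 at 1.1]
2. pair(pair(pair(pair(b, 0), b), g(pair(pair(b, g(g(pair(0, 0), 0), pair(0, 0))), pair(0, 0)), b)), 0)  →  pair(pair(pair(pair(b, 0), b), pair(pair(0, 0), b)), 0)   [R1 at 1.2]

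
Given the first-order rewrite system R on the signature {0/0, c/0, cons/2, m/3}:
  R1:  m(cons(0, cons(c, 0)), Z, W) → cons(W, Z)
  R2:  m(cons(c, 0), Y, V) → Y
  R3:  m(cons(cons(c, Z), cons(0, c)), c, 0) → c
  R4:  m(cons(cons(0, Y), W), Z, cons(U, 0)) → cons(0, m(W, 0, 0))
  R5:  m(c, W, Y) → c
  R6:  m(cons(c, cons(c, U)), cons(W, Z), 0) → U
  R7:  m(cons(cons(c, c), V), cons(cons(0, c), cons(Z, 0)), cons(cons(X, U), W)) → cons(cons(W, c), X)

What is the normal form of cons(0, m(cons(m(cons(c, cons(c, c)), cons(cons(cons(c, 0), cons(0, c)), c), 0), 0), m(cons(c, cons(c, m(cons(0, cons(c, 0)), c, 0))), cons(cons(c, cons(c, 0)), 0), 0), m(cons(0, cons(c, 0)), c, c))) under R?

cons(0, cons(0, c))

1. cons(0, m(cons(m(cons(c, cons(c, c)), cons(cons(cons(c, 0), cons(0, c)), c), 0), 0), m(cons(c, cons(c, m(cons(0, cons(c, 0)), c, 0))), cons(cons(c, cons(c, 0)), 0), 0), m(cons(0, cons(c, 0)), c, c)))  →  cons(0, m(cons(c, 0), m(cons(c, cons(c, m(cons(0, cons(c, 0)), c, 0))), cons(cons(c, cons(c, 0)), 0), 0), m(cons(0, cons(c, 0)), c, c)))   [R6 at 2.1.1]
2. cons(0, m(cons(c, 0), m(cons(c, cons(c, m(cons(0, cons(c, 0)), c, 0))), cons(cons(c, cons(c, 0)), 0), 0), m(cons(0, cons(c, 0)), c, c)))  →  cons(0, m(cons(c, cons(c, m(cons(0, cons(c, 0)), c, 0))), cons(cons(c, cons(c, 0)), 0), 0))   [R2 at 2]
3. cons(0, m(cons(c, cons(c, m(cons(0, cons(c, 0)), c, 0))), cons(cons(c, cons(c, 0)), 0), 0))  →  cons(0, m(cons(0, cons(c, 0)), c, 0))   [R6 at 2]
4. cons(0, m(cons(0, cons(c, 0)), c, 0))  →  cons(0, cons(0, c))   [R1 at 2]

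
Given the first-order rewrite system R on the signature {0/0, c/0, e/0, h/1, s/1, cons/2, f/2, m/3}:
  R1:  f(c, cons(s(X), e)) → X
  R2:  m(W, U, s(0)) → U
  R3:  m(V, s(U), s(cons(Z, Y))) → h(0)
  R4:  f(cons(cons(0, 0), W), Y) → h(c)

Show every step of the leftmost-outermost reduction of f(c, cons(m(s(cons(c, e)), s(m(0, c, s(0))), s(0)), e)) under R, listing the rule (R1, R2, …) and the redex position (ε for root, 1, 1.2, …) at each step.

c

1. f(c, cons(m(s(cons(c, e)), s(m(0, c, s(0))), s(0)), e))  →  f(c, cons(s(m(0, c, s(0))), e))   [R2 at 2.1]
2. f(c, cons(s(m(0, c, s(0))), e))  →  m(0, c, s(0))   [R1 at ε]
3. m(0, c, s(0))  →  c   [R2 at ε]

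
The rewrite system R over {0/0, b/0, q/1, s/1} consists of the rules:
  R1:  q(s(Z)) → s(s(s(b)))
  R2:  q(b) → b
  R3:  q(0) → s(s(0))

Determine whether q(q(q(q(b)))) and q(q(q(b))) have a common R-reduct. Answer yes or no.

yes — NF(t₁) = b, NF(t₂) = b

Reduce t₁ = q(q(q(q(b)))):
1. q(q(q(q(b))))  →  q(q(q(b)))   [R2 at 1.1.1]
2. q(q(q(b)))  →  q(q(b))   [R2 at 1.1]
3. q(q(b))  →  q(b)   [R2 at 1]
4. q(b)  →  b   [R2 at ε]

Reduce t₂ = q(q(q(b))):
1. q(q(q(b)))  →  q(q(b))   [R2 at 1.1]
2. q(q(b))  →  q(b)   [R2 at 1]
3. q(b)  →  b   [R2 at ε]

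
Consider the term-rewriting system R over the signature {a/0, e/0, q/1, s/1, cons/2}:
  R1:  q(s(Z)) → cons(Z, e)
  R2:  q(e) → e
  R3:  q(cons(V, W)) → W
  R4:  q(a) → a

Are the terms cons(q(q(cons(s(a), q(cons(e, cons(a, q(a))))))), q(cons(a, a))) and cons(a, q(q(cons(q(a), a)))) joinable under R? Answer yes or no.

Reduce t₁ = cons(q(q(cons(s(a), q(cons(e, cons(a, q(a))))))), q(cons(a, a))):
1. cons(q(q(cons(s(a), q(cons(e, cons(a, q(a))))))), q(cons(a, a)))  →  cons(q(q(cons(e, cons(a, q(a))))), q(cons(a, a)))   [R3 at 1.1]
2. cons(q(q(cons(e, cons(a, q(a))))), q(cons(a, a)))  →  cons(q(cons(a, q(a))), q(cons(a, a)))   [R3 at 1.1]
3. cons(q(cons(a, q(a))), q(cons(a, a)))  →  cons(q(a), q(cons(a, a)))   [R3 at 1]
4. cons(q(a), q(cons(a, a)))  →  cons(a, q(cons(a, a)))   [R4 at 1]
5. cons(a, q(cons(a, a)))  →  cons(a, a)   [R3 at 2]

Reduce t₂ = cons(a, q(q(cons(q(a), a)))):
1. cons(a, q(q(cons(q(a), a))))  →  cons(a, q(a))   [R3 at 2.1]
2. cons(a, q(a))  →  cons(a, a)   [R4 at 2]

yes — NF(t₁) = cons(a, a), NF(t₂) = cons(a, a)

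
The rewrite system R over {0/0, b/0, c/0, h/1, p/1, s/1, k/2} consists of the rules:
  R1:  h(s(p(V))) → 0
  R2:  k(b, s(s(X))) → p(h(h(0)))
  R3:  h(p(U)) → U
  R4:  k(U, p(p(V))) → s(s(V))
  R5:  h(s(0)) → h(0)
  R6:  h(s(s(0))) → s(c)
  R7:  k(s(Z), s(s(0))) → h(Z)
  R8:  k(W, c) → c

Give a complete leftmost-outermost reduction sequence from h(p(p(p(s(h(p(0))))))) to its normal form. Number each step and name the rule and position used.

p(p(s(0)))

1. h(p(p(p(s(h(p(0)))))))  →  p(p(s(h(p(0)))))   [R3 at ε]
2. p(p(s(h(p(0)))))  →  p(p(s(0)))   [R3 at 1.1.1]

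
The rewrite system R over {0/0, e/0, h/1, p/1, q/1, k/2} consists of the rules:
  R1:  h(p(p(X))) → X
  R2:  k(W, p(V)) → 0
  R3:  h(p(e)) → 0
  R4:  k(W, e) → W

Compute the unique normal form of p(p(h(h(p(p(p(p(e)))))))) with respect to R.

1. p(p(h(h(p(p(p(p(e))))))))  →  p(p(h(p(p(e)))))   [R1 at 1.1.1]
2. p(p(h(p(p(e)))))  →  p(p(e))   [R1 at 1.1]

p(p(e))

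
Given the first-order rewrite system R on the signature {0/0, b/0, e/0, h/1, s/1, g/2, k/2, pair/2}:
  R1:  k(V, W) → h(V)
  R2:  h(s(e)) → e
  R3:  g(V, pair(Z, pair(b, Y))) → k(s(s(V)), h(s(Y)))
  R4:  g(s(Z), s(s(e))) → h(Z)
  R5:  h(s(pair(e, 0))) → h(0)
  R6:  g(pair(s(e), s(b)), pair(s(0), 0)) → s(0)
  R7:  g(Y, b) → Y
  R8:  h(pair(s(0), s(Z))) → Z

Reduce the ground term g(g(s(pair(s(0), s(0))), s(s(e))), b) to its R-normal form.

1. g(g(s(pair(s(0), s(0))), s(s(e))), b)  →  g(s(pair(s(0), s(0))), s(s(e)))   [R7 at ε]
2. g(s(pair(s(0), s(0))), s(s(e)))  →  h(pair(s(0), s(0)))   [R4 at ε]
3. h(pair(s(0), s(0)))  →  0   [R8 at ε]

0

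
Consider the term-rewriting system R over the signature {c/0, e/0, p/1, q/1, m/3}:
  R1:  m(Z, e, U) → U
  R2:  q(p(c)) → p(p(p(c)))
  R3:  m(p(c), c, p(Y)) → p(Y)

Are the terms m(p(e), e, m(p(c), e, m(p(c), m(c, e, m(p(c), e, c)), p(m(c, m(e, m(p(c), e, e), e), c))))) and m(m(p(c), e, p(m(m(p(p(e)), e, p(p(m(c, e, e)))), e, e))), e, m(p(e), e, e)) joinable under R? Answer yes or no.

no — NF(t₁) = p(c), NF(t₂) = e

Reduce t₁ = m(p(e), e, m(p(c), e, m(p(c), m(c, e, m(p(c), e, c)), p(m(c, m(e, m(p(c), e, e), e), c))))):
1. m(p(e), e, m(p(c), e, m(p(c), m(c, e, m(p(c), e, c)), p(m(c, m(e, m(p(c), e, e), e), c)))))  →  m(p(c), e, m(p(c), m(c, e, m(p(c), e, c)), p(m(c, m(e, m(p(c), e, e), e), c))))   [R1 at ε]
2. m(p(c), e, m(p(c), m(c, e, m(p(c), e, c)), p(m(c, m(e, m(p(c), e, e), e), c))))  →  m(p(c), m(c, e, m(p(c), e, c)), p(m(c, m(e, m(p(c), e, e), e), c)))   [R1 at ε]
3. m(p(c), m(c, e, m(p(c), e, c)), p(m(c, m(e, m(p(c), e, e), e), c)))  →  m(p(c), m(p(c), e, c), p(m(c, m(e, m(p(c), e, e), e), c)))   [R1 at 2]
4. m(p(c), m(p(c), e, c), p(m(c, m(e, m(p(c), e, e), e), c)))  →  m(p(c), c, p(m(c, m(e, m(p(c), e, e), e), c)))   [R1 at 2]
5. m(p(c), c, p(m(c, m(e, m(p(c), e, e), e), c)))  →  p(m(c, m(e, m(p(c), e, e), e), c))   [R3 at ε]
6. p(m(c, m(e, m(p(c), e, e), e), c))  →  p(m(c, m(e, e, e), c))   [R1 at 1.2.2]
7. p(m(c, m(e, e, e), c))  →  p(m(c, e, c))   [R1 at 1.2]
8. p(m(c, e, c))  →  p(c)   [R1 at 1]

Reduce t₂ = m(m(p(c), e, p(m(m(p(p(e)), e, p(p(m(c, e, e)))), e, e))), e, m(p(e), e, e)):
1. m(m(p(c), e, p(m(m(p(p(e)), e, p(p(m(c, e, e)))), e, e))), e, m(p(e), e, e))  →  m(p(e), e, e)   [R1 at ε]
2. m(p(e), e, e)  →  e   [R1 at ε]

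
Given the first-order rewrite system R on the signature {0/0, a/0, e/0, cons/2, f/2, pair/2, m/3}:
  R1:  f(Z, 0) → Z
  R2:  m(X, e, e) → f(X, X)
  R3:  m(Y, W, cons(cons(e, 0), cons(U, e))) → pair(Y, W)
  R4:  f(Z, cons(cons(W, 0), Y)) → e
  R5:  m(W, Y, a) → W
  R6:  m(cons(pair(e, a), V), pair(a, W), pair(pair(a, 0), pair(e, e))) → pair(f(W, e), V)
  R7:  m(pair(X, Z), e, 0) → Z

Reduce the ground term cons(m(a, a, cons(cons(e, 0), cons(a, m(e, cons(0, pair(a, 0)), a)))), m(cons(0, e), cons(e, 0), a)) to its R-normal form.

1. cons(m(a, a, cons(cons(e, 0), cons(a, m(e, cons(0, pair(a, 0)), a)))), m(cons(0, e), cons(e, 0), a))  →  cons(m(a, a, cons(cons(e, 0), cons(a, e))), m(cons(0, e), cons(e, 0), a))   [R5 at 1.3.2.2]
2. cons(m(a, a, cons(cons(e, 0), cons(a, e))), m(cons(0, e), cons(e, 0), a))  →  cons(pair(a, a), m(cons(0, e), cons(e, 0), a))   [R3 at 1]
3. cons(pair(a, a), m(cons(0, e), cons(e, 0), a))  →  cons(pair(a, a), cons(0, e))   [R5 at 2]

cons(pair(a, a), cons(0, e))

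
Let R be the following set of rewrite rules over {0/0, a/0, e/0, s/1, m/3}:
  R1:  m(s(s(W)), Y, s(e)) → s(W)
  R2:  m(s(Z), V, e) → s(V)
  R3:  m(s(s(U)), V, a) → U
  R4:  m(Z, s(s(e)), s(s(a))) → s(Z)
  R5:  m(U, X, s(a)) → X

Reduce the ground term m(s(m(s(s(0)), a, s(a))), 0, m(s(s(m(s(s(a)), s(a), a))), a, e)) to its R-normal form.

0

1. m(s(m(s(s(0)), a, s(a))), 0, m(s(s(m(s(s(a)), s(a), a))), a, e))  →  m(s(a), 0, m(s(s(m(s(s(a)), s(a), a))), a, e))   [R5 at 1.1]
2. m(s(a), 0, m(s(s(m(s(s(a)), s(a), a))), a, e))  →  m(s(a), 0, s(a))   [R2 at 3]
3. m(s(a), 0, s(a))  →  0   [R5 at ε]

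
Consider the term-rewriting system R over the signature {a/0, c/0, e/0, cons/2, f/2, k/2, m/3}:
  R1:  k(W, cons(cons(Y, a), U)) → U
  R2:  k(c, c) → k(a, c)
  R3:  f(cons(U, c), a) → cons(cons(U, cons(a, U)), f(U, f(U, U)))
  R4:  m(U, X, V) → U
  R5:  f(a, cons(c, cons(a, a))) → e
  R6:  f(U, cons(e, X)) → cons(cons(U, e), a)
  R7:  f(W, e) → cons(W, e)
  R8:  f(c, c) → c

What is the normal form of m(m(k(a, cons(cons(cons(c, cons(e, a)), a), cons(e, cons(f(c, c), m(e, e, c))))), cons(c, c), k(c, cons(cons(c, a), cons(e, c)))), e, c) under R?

1. m(m(k(a, cons(cons(cons(c, cons(e, a)), a), cons(e, cons(f(c, c), m(e, e, c))))), cons(c, c), k(c, cons(cons(c, a), cons(e, c)))), e, c)  →  m(k(a, cons(cons(cons(c, cons(e, a)), a), cons(e, cons(f(c, c), m(e, e, c))))), cons(c, c), k(c, cons(cons(c, a), cons(e, c))))   [R4 at ε]
2. m(k(a, cons(cons(cons(c, cons(e, a)), a), cons(e, cons(f(c, c), m(e, e, c))))), cons(c, c), k(c, cons(cons(c, a), cons(e, c))))  →  k(a, cons(cons(cons(c, cons(e, a)), a), cons(e, cons(f(c, c), m(e, e, c)))))   [R4 at ε]
3. k(a, cons(cons(cons(c, cons(e, a)), a), cons(e, cons(f(c, c), m(e, e, c)))))  →  cons(e, cons(f(c, c), m(e, e, c)))   [R1 at ε]
4. cons(e, cons(f(c, c), m(e, e, c)))  →  cons(e, cons(c, m(e, e, c)))   [R8 at 2.1]
5. cons(e, cons(c, m(e, e, c)))  →  cons(e, cons(c, e))   [R4 at 2.2]

cons(e, cons(c, e))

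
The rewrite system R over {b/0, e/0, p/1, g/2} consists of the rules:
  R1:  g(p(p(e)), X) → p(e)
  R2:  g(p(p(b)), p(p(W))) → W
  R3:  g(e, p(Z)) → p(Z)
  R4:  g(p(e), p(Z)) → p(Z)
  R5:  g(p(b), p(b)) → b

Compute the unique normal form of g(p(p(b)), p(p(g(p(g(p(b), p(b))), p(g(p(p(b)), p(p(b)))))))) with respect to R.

b

1. g(p(p(b)), p(p(g(p(g(p(b), p(b))), p(g(p(p(b)), p(p(b))))))))  →  g(p(g(p(b), p(b))), p(g(p(p(b)), p(p(b)))))   [R2 at ε]
2. g(p(g(p(b), p(b))), p(g(p(p(b)), p(p(b)))))  →  g(p(b), p(g(p(p(b)), p(p(b)))))   [R5 at 1.1]
3. g(p(b), p(g(p(p(b)), p(p(b)))))  →  g(p(b), p(b))   [R2 at 2.1]
4. g(p(b), p(b))  →  b   [R5 at ε]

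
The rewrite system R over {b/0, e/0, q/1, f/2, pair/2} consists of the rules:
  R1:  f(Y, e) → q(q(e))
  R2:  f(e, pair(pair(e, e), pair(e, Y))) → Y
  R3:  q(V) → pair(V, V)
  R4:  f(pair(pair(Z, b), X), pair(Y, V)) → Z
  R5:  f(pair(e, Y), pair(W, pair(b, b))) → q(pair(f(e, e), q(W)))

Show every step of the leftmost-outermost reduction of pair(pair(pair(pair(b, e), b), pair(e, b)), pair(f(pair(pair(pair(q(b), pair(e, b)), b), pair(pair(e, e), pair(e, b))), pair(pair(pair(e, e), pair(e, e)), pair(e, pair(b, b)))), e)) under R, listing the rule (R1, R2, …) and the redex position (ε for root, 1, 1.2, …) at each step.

1. pair(pair(pair(pair(b, e), b), pair(e, b)), pair(f(pair(pair(pair(q(b), pair(e, b)), b), pair(pair(e, e), pair(e, b))), pair(pair(pair(e, e), pair(e, e)), pair(e, pair(b, b)))), e))  →  pair(pair(pair(pair(b, e), b), pair(e, b)), pair(pair(q(b), pair(e, b)), e))   [R4 at 2.1]
2. pair(pair(pair(pair(b, e), b), pair(e, b)), pair(pair(q(b), pair(e, b)), e))  →  pair(pair(pair(pair(b, e), b), pair(e, b)), pair(pair(pair(b, b), pair(e, b)), e))   [R3 at 2.1.1]

pair(pair(pair(pair(b, e), b), pair(e, b)), pair(pair(pair(b, b), pair(e, b)), e))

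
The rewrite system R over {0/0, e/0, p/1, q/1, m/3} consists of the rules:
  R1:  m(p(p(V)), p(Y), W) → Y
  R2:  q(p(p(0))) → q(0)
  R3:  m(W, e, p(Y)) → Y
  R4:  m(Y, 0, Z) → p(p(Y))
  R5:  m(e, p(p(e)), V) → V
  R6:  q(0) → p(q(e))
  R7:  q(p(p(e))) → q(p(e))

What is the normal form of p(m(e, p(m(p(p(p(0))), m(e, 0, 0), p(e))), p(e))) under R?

1. p(m(e, p(m(p(p(p(0))), m(e, 0, 0), p(e))), p(e)))  →  p(m(e, p(m(p(p(p(0))), p(p(e)), p(e))), p(e)))   [R4 at 1.2.1.2]
2. p(m(e, p(m(p(p(p(0))), p(p(e)), p(e))), p(e)))  →  p(m(e, p(p(e)), p(e)))   [R1 at 1.2.1]
3. p(m(e, p(p(e)), p(e)))  →  p(p(e))   [R5 at 1]

p(p(e))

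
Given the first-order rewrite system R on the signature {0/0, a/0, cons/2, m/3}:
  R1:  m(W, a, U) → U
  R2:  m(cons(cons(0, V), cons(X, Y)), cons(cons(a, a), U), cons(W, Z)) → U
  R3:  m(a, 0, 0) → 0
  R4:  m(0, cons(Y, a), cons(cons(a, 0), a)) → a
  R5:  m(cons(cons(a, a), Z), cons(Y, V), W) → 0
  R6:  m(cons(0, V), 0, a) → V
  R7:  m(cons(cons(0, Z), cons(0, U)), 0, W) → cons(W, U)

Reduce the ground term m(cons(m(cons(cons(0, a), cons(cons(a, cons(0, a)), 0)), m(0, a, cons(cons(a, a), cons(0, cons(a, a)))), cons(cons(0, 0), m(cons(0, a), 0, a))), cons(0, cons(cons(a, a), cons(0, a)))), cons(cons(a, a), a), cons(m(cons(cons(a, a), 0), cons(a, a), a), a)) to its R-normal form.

a

1. m(cons(m(cons(cons(0, a), cons(cons(a, cons(0, a)), 0)), m(0, a, cons(cons(a, a), cons(0, cons(a, a)))), cons(cons(0, 0), m(cons(0, a), 0, a))), cons(0, cons(cons(a, a), cons(0, a)))), cons(cons(a, a), a), cons(m(cons(cons(a, a), 0), cons(a, a), a), a))  →  m(cons(m(cons(cons(0, a), cons(cons(a, cons(0, a)), 0)), cons(cons(a, a), cons(0, cons(a, a))), cons(cons(0, 0), m(cons(0, a), 0, a))), cons(0, cons(cons(a, a), cons(0, a)))), cons(cons(a, a), a), cons(m(cons(cons(a, a), 0), cons(a, a), a), a))   [R1 at 1.1.2]
2. m(cons(m(cons(cons(0, a), cons(cons(a, cons(0, a)), 0)), cons(cons(a, a), cons(0, cons(a, a))), cons(cons(0, 0), m(cons(0, a), 0, a))), cons(0, cons(cons(a, a), cons(0, a)))), cons(cons(a, a), a), cons(m(cons(cons(a, a), 0), cons(a, a), a), a))  →  m(cons(cons(0, cons(a, a)), cons(0, cons(cons(a, a), cons(0, a)))), cons(cons(a, a), a), cons(m(cons(cons(a, a), 0), cons(a, a), a), a))   [R2 at 1.1]
3. m(cons(cons(0, cons(a, a)), cons(0, cons(cons(a, a), cons(0, a)))), cons(cons(a, a), a), cons(m(cons(cons(a, a), 0), cons(a, a), a), a))  →  a   [R2 at ε]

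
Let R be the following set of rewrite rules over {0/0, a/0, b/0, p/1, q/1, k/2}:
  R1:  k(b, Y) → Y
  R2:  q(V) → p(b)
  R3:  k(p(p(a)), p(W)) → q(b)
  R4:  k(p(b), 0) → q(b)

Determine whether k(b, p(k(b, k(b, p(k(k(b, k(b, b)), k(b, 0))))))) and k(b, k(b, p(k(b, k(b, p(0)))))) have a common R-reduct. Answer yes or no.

yes — NF(t₁) = p(p(0)), NF(t₂) = p(p(0))

Reduce t₁ = k(b, p(k(b, k(b, p(k(k(b, k(b, b)), k(b, 0))))))):
1. k(b, p(k(b, k(b, p(k(k(b, k(b, b)), k(b, 0)))))))  →  p(k(b, k(b, p(k(k(b, k(b, b)), k(b, 0))))))   [R1 at ε]
2. p(k(b, k(b, p(k(k(b, k(b, b)), k(b, 0))))))  →  p(k(b, p(k(k(b, k(b, b)), k(b, 0)))))   [R1 at 1]
3. p(k(b, p(k(k(b, k(b, b)), k(b, 0)))))  →  p(p(k(k(b, k(b, b)), k(b, 0))))   [R1 at 1]
4. p(p(k(k(b, k(b, b)), k(b, 0))))  →  p(p(k(k(b, b), k(b, 0))))   [R1 at 1.1.1]
5. p(p(k(k(b, b), k(b, 0))))  →  p(p(k(b, k(b, 0))))   [R1 at 1.1.1]
6. p(p(k(b, k(b, 0))))  →  p(p(k(b, 0)))   [R1 at 1.1]
7. p(p(k(b, 0)))  →  p(p(0))   [R1 at 1.1]

Reduce t₂ = k(b, k(b, p(k(b, k(b, p(0)))))):
1. k(b, k(b, p(k(b, k(b, p(0))))))  →  k(b, p(k(b, k(b, p(0)))))   [R1 at ε]
2. k(b, p(k(b, k(b, p(0)))))  →  p(k(b, k(b, p(0))))   [R1 at ε]
3. p(k(b, k(b, p(0))))  →  p(k(b, p(0)))   [R1 at 1]
4. p(k(b, p(0)))  →  p(p(0))   [R1 at 1]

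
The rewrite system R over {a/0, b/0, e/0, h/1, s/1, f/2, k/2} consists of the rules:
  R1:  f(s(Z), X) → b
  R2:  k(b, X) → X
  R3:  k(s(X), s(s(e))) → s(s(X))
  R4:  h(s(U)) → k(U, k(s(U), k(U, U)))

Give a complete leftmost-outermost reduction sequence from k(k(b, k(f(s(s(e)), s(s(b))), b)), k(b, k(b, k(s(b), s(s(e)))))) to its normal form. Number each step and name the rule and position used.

1. k(k(b, k(f(s(s(e)), s(s(b))), b)), k(b, k(b, k(s(b), s(s(e))))))  →  k(k(f(s(s(e)), s(s(b))), b), k(b, k(b, k(s(b), s(s(e))))))   [R2 at 1]
2. k(k(f(s(s(e)), s(s(b))), b), k(b, k(b, k(s(b), s(s(e))))))  →  k(k(b, b), k(b, k(b, k(s(b), s(s(e))))))   [R1 at 1.1]
3. k(k(b, b), k(b, k(b, k(s(b), s(s(e))))))  →  k(b, k(b, k(b, k(s(b), s(s(e))))))   [R2 at 1]
4. k(b, k(b, k(b, k(s(b), s(s(e))))))  →  k(b, k(b, k(s(b), s(s(e)))))   [R2 at ε]
5. k(b, k(b, k(s(b), s(s(e)))))  →  k(b, k(s(b), s(s(e))))   [R2 at ε]
6. k(b, k(s(b), s(s(e))))  →  k(s(b), s(s(e)))   [R2 at ε]
7. k(s(b), s(s(e)))  →  s(s(b))   [R3 at ε]

s(s(b))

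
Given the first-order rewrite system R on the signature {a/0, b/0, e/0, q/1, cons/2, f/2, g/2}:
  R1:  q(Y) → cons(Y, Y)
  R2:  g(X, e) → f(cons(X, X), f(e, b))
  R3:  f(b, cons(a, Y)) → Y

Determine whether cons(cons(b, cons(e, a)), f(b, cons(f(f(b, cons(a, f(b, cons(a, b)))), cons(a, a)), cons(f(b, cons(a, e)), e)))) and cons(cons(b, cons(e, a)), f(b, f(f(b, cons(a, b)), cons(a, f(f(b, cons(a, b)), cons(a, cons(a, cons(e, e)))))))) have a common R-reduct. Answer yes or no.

yes — NF(t₁) = cons(cons(b, cons(e, a)), cons(e, e)), NF(t₂) = cons(cons(b, cons(e, a)), cons(e, e))

Reduce t₁ = cons(cons(b, cons(e, a)), f(b, cons(f(f(b, cons(a, f(b, cons(a, b)))), cons(a, a)), cons(f(b, cons(a, e)), e)))):
1. cons(cons(b, cons(e, a)), f(b, cons(f(f(b, cons(a, f(b, cons(a, b)))), cons(a, a)), cons(f(b, cons(a, e)), e))))  →  cons(cons(b, cons(e, a)), f(b, cons(f(f(b, cons(a, b)), cons(a, a)), cons(f(b, cons(a, e)), e))))   [R3 at 2.2.1.1]
2. cons(cons(b, cons(e, a)), f(b, cons(f(f(b, cons(a, b)), cons(a, a)), cons(f(b, cons(a, e)), e))))  →  cons(cons(b, cons(e, a)), f(b, cons(f(b, cons(a, a)), cons(f(b, cons(a, e)), e))))   [R3 at 2.2.1.1]
3. cons(cons(b, cons(e, a)), f(b, cons(f(b, cons(a, a)), cons(f(b, cons(a, e)), e))))  →  cons(cons(b, cons(e, a)), f(b, cons(a, cons(f(b, cons(a, e)), e))))   [R3 at 2.2.1]
4. cons(cons(b, cons(e, a)), f(b, cons(a, cons(f(b, cons(a, e)), e))))  →  cons(cons(b, cons(e, a)), cons(f(b, cons(a, e)), e))   [R3 at 2]
5. cons(cons(b, cons(e, a)), cons(f(b, cons(a, e)), e))  →  cons(cons(b, cons(e, a)), cons(e, e))   [R3 at 2.1]

Reduce t₂ = cons(cons(b, cons(e, a)), f(b, f(f(b, cons(a, b)), cons(a, f(f(b, cons(a, b)), cons(a, cons(a, cons(e, e)))))))):
1. cons(cons(b, cons(e, a)), f(b, f(f(b, cons(a, b)), cons(a, f(f(b, cons(a, b)), cons(a, cons(a, cons(e, e))))))))  →  cons(cons(b, cons(e, a)), f(b, f(b, cons(a, f(f(b, cons(a, b)), cons(a, cons(a, cons(e, e))))))))   [R3 at 2.2.1]
2. cons(cons(b, cons(e, a)), f(b, f(b, cons(a, f(f(b, cons(a, b)), cons(a, cons(a, cons(e, e))))))))  →  cons(cons(b, cons(e, a)), f(b, f(f(b, cons(a, b)), cons(a, cons(a, cons(e, e))))))   [R3 at 2.2]
3. cons(cons(b, cons(e, a)), f(b, f(f(b, cons(a, b)), cons(a, cons(a, cons(e, e))))))  →  cons(cons(b, cons(e, a)), f(b, f(b, cons(a, cons(a, cons(e, e))))))   [R3 at 2.2.1]
4. cons(cons(b, cons(e, a)), f(b, f(b, cons(a, cons(a, cons(e, e))))))  →  cons(cons(b, cons(e, a)), f(b, cons(a, cons(e, e))))   [R3 at 2.2]
5. cons(cons(b, cons(e, a)), f(b, cons(a, cons(e, e))))  →  cons(cons(b, cons(e, a)), cons(e, e))   [R3 at 2]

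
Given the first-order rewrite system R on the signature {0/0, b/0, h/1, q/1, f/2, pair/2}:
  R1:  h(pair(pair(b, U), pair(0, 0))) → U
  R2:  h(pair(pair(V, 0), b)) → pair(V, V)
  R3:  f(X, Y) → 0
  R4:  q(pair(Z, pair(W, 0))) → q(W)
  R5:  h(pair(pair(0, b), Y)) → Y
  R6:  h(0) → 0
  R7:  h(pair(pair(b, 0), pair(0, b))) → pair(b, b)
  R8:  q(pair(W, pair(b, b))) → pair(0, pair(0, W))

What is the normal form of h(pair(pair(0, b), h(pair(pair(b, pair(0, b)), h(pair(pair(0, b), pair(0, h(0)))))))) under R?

1. h(pair(pair(0, b), h(pair(pair(b, pair(0, b)), h(pair(pair(0, b), pair(0, h(0))))))))  →  h(pair(pair(b, pair(0, b)), h(pair(pair(0, b), pair(0, h(0))))))   [R5 at ε]
2. h(pair(pair(b, pair(0, b)), h(pair(pair(0, b), pair(0, h(0))))))  →  h(pair(pair(b, pair(0, b)), pair(0, h(0))))   [R5 at 1.2]
3. h(pair(pair(b, pair(0, b)), pair(0, h(0))))  →  h(pair(pair(b, pair(0, b)), pair(0, 0)))   [R6 at 1.2.2]
4. h(pair(pair(b, pair(0, b)), pair(0, 0)))  →  pair(0, b)   [R1 at ε]

pair(0, b)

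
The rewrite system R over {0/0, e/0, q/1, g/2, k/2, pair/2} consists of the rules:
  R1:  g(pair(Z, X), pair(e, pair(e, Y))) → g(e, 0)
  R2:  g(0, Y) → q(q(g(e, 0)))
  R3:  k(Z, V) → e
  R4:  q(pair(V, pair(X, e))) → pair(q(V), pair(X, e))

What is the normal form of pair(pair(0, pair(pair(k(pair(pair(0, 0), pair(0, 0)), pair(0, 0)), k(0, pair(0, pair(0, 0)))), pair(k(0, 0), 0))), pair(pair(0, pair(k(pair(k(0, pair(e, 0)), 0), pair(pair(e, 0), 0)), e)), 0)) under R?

pair(pair(0, pair(pair(e, e), pair(e, 0))), pair(pair(0, pair(e, e)), 0))

1. pair(pair(0, pair(pair(k(pair(pair(0, 0), pair(0, 0)), pair(0, 0)), k(0, pair(0, pair(0, 0)))), pair(k(0, 0), 0))), pair(pair(0, pair(k(pair(k(0, pair(e, 0)), 0), pair(pair(e, 0), 0)), e)), 0))  →  pair(pair(0, pair(pair(e, k(0, pair(0, pair(0, 0)))), pair(k(0, 0), 0))), pair(pair(0, pair(k(pair(k(0, pair(e, 0)), 0), pair(pair(e, 0), 0)), e)), 0))   [R3 at 1.2.1.1]
2. pair(pair(0, pair(pair(e, k(0, pair(0, pair(0, 0)))), pair(k(0, 0), 0))), pair(pair(0, pair(k(pair(k(0, pair(e, 0)), 0), pair(pair(e, 0), 0)), e)), 0))  →  pair(pair(0, pair(pair(e, e), pair(k(0, 0), 0))), pair(pair(0, pair(k(pair(k(0, pair(e, 0)), 0), pair(pair(e, 0), 0)), e)), 0))   [R3 at 1.2.1.2]
3. pair(pair(0, pair(pair(e, e), pair(k(0, 0), 0))), pair(pair(0, pair(k(pair(k(0, pair(e, 0)), 0), pair(pair(e, 0), 0)), e)), 0))  →  pair(pair(0, pair(pair(e, e), pair(e, 0))), pair(pair(0, pair(k(pair(k(0, pair(e, 0)), 0), pair(pair(e, 0), 0)), e)), 0))   [R3 at 1.2.2.1]
4. pair(pair(0, pair(pair(e, e), pair(e, 0))), pair(pair(0, pair(k(pair(k(0, pair(e, 0)), 0), pair(pair(e, 0), 0)), e)), 0))  →  pair(pair(0, pair(pair(e, e), pair(e, 0))), pair(pair(0, pair(e, e)), 0))   [R3 at 2.1.2.1]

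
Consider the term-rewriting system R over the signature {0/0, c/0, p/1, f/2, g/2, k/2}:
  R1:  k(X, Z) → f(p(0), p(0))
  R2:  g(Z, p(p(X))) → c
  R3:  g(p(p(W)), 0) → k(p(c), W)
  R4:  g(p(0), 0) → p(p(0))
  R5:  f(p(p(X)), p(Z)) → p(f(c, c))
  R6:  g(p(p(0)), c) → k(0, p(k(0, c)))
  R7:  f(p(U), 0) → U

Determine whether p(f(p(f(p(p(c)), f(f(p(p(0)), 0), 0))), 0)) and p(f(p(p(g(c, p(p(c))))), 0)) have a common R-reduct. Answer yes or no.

Reduce t₁ = p(f(p(f(p(p(c)), f(f(p(p(0)), 0), 0))), 0)):
1. p(f(p(f(p(p(c)), f(f(p(p(0)), 0), 0))), 0))  →  p(f(p(p(c)), f(f(p(p(0)), 0), 0)))   [R7 at 1]
2. p(f(p(p(c)), f(f(p(p(0)), 0), 0)))  →  p(f(p(p(c)), f(p(0), 0)))   [R7 at 1.2.1]
3. p(f(p(p(c)), f(p(0), 0)))  →  p(f(p(p(c)), 0))   [R7 at 1.2]
4. p(f(p(p(c)), 0))  →  p(p(c))   [R7 at 1]

Reduce t₂ = p(f(p(p(g(c, p(p(c))))), 0)):
1. p(f(p(p(g(c, p(p(c))))), 0))  →  p(p(g(c, p(p(c)))))   [R7 at 1]
2. p(p(g(c, p(p(c)))))  →  p(p(c))   [R2 at 1.1]

yes — NF(t₁) = p(p(c)), NF(t₂) = p(p(c))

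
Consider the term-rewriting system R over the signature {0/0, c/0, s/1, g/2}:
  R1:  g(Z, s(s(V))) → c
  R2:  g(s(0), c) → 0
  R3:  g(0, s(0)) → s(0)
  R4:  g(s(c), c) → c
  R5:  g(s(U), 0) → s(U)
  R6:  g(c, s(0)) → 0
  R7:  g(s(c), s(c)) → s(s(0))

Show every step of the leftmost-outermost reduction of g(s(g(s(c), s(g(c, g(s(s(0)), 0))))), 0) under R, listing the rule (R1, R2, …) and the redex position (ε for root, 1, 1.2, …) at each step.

s(s(s(0)))

1. g(s(g(s(c), s(g(c, g(s(s(0)), 0))))), 0)  →  s(g(s(c), s(g(c, g(s(s(0)), 0)))))   [R5 at ε]
2. s(g(s(c), s(g(c, g(s(s(0)), 0)))))  →  s(g(s(c), s(g(c, s(s(0))))))   [R5 at 1.2.1.2]
3. s(g(s(c), s(g(c, s(s(0))))))  →  s(g(s(c), s(c)))   [R1 at 1.2.1]
4. s(g(s(c), s(c)))  →  s(s(s(0)))   [R7 at 1]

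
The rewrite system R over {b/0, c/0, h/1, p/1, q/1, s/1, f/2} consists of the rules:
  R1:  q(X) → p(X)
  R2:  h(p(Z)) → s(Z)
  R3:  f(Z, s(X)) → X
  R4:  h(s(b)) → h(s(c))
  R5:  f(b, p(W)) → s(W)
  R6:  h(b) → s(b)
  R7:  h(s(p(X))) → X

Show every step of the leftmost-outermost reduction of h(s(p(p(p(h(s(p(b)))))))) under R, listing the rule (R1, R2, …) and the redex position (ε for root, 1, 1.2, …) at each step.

p(p(b))

1. h(s(p(p(p(h(s(p(b))))))))  →  p(p(h(s(p(b)))))   [R7 at ε]
2. p(p(h(s(p(b)))))  →  p(p(b))   [R7 at 1.1]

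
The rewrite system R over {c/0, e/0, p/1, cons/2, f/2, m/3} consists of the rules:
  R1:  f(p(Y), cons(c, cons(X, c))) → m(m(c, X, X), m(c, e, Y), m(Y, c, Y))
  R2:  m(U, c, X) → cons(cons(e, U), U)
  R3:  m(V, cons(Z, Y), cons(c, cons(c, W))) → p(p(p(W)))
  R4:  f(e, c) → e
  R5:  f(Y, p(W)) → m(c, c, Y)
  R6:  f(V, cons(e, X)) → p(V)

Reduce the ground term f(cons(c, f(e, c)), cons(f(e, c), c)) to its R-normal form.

1. f(cons(c, f(e, c)), cons(f(e, c), c))  →  f(cons(c, e), cons(f(e, c), c))   [R4 at 1.2]
2. f(cons(c, e), cons(f(e, c), c))  →  f(cons(c, e), cons(e, c))   [R4 at 2.1]
3. f(cons(c, e), cons(e, c))  →  p(cons(c, e))   [R6 at ε]

p(cons(c, e))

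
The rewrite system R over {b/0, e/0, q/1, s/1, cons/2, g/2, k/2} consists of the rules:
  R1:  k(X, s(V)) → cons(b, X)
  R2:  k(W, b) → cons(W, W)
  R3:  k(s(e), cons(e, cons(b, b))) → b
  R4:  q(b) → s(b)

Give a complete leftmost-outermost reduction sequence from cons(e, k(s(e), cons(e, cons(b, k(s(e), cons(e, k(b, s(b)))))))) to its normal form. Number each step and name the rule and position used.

cons(e, b)

1. cons(e, k(s(e), cons(e, cons(b, k(s(e), cons(e, k(b, s(b))))))))  →  cons(e, k(s(e), cons(e, cons(b, k(s(e), cons(e, cons(b, b)))))))   [R1 at 2.2.2.2.2.2]
2. cons(e, k(s(e), cons(e, cons(b, k(s(e), cons(e, cons(b, b)))))))  →  cons(e, k(s(e), cons(e, cons(b, b))))   [R3 at 2.2.2.2]
3. cons(e, k(s(e), cons(e, cons(b, b))))  →  cons(e, b)   [R3 at 2]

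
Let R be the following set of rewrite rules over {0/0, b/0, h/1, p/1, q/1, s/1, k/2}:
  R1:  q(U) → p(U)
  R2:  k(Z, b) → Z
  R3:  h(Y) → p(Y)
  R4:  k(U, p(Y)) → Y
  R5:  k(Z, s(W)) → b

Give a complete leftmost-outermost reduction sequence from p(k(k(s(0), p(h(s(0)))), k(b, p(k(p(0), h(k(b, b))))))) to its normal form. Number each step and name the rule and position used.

p(p(s(0)))

1. p(k(k(s(0), p(h(s(0)))), k(b, p(k(p(0), h(k(b, b)))))))  →  p(k(h(s(0)), k(b, p(k(p(0), h(k(b, b)))))))   [R4 at 1.1]
2. p(k(h(s(0)), k(b, p(k(p(0), h(k(b, b)))))))  →  p(k(p(s(0)), k(b, p(k(p(0), h(k(b, b)))))))   [R3 at 1.1]
3. p(k(p(s(0)), k(b, p(k(p(0), h(k(b, b)))))))  →  p(k(p(s(0)), k(p(0), h(k(b, b)))))   [R4 at 1.2]
4. p(k(p(s(0)), k(p(0), h(k(b, b)))))  →  p(k(p(s(0)), k(p(0), p(k(b, b)))))   [R3 at 1.2.2]
5. p(k(p(s(0)), k(p(0), p(k(b, b)))))  →  p(k(p(s(0)), k(b, b)))   [R4 at 1.2]
6. p(k(p(s(0)), k(b, b)))  →  p(k(p(s(0)), b))   [R2 at 1.2]
7. p(k(p(s(0)), b))  →  p(p(s(0)))   [R2 at 1]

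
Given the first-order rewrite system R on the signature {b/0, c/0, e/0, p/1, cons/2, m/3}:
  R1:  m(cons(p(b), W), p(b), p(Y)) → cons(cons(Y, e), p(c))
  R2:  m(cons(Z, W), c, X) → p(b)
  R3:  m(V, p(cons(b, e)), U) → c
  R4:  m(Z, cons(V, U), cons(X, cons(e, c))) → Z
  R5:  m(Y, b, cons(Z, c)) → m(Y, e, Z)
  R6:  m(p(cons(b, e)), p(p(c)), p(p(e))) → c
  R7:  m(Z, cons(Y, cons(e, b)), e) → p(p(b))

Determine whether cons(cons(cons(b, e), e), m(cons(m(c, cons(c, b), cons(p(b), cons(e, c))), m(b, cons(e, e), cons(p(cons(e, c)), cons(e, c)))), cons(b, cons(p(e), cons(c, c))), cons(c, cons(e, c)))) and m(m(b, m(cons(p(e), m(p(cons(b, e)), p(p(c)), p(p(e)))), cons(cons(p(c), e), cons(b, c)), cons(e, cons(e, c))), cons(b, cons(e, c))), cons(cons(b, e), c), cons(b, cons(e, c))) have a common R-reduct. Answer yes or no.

no — NF(t₁) = cons(cons(cons(b, e), e), cons(c, b)), NF(t₂) = b

Reduce t₁ = cons(cons(cons(b, e), e), m(cons(m(c, cons(c, b), cons(p(b), cons(e, c))), m(b, cons(e, e), cons(p(cons(e, c)), cons(e, c)))), cons(b, cons(p(e), cons(c, c))), cons(c, cons(e, c)))):
1. cons(cons(cons(b, e), e), m(cons(m(c, cons(c, b), cons(p(b), cons(e, c))), m(b, cons(e, e), cons(p(cons(e, c)), cons(e, c)))), cons(b, cons(p(e), cons(c, c))), cons(c, cons(e, c))))  →  cons(cons(cons(b, e), e), cons(m(c, cons(c, b), cons(p(b), cons(e, c))), m(b, cons(e, e), cons(p(cons(e, c)), cons(e, c)))))   [R4 at 2]
2. cons(cons(cons(b, e), e), cons(m(c, cons(c, b), cons(p(b), cons(e, c))), m(b, cons(e, e), cons(p(cons(e, c)), cons(e, c)))))  →  cons(cons(cons(b, e), e), cons(c, m(b, cons(e, e), cons(p(cons(e, c)), cons(e, c)))))   [R4 at 2.1]
3. cons(cons(cons(b, e), e), cons(c, m(b, cons(e, e), cons(p(cons(e, c)), cons(e, c)))))  →  cons(cons(cons(b, e), e), cons(c, b))   [R4 at 2.2]

Reduce t₂ = m(m(b, m(cons(p(e), m(p(cons(b, e)), p(p(c)), p(p(e)))), cons(cons(p(c), e), cons(b, c)), cons(e, cons(e, c))), cons(b, cons(e, c))), cons(cons(b, e), c), cons(b, cons(e, c))):
1. m(m(b, m(cons(p(e), m(p(cons(b, e)), p(p(c)), p(p(e)))), cons(cons(p(c), e), cons(b, c)), cons(e, cons(e, c))), cons(b, cons(e, c))), cons(cons(b, e), c), cons(b, cons(e, c)))  →  m(b, m(cons(p(e), m(p(cons(b, e)), p(p(c)), p(p(e)))), cons(cons(p(c), e), cons(b, c)), cons(e, cons(e, c))), cons(b, cons(e, c)))   [R4 at ε]
2. m(b, m(cons(p(e), m(p(cons(b, e)), p(p(c)), p(p(e)))), cons(cons(p(c), e), cons(b, c)), cons(e, cons(e, c))), cons(b, cons(e, c)))  →  m(b, cons(p(e), m(p(cons(b, e)), p(p(c)), p(p(e)))), cons(b, cons(e, c)))   [R4 at 2]
3. m(b, cons(p(e), m(p(cons(b, e)), p(p(c)), p(p(e)))), cons(b, cons(e, c)))  →  b   [R4 at ε]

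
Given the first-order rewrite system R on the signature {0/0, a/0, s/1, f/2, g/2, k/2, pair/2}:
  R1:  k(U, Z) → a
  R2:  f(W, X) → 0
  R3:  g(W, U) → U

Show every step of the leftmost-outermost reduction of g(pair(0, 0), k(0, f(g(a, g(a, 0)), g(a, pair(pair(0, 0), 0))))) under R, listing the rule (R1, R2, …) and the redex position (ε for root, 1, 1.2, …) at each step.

a

1. g(pair(0, 0), k(0, f(g(a, g(a, 0)), g(a, pair(pair(0, 0), 0)))))  →  k(0, f(g(a, g(a, 0)), g(a, pair(pair(0, 0), 0))))   [R3 at ε]
2. k(0, f(g(a, g(a, 0)), g(a, pair(pair(0, 0), 0))))  →  a   [R1 at ε]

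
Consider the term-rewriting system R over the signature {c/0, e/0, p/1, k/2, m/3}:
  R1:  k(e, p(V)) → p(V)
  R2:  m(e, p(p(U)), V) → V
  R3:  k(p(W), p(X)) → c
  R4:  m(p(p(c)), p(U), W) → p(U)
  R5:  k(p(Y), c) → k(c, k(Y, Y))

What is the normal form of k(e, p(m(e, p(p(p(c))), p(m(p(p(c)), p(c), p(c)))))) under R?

p(p(p(c)))

1. k(e, p(m(e, p(p(p(c))), p(m(p(p(c)), p(c), p(c))))))  →  p(m(e, p(p(p(c))), p(m(p(p(c)), p(c), p(c)))))   [R1 at ε]
2. p(m(e, p(p(p(c))), p(m(p(p(c)), p(c), p(c)))))  →  p(p(m(p(p(c)), p(c), p(c))))   [R2 at 1]
3. p(p(m(p(p(c)), p(c), p(c))))  →  p(p(p(c)))   [R4 at 1.1]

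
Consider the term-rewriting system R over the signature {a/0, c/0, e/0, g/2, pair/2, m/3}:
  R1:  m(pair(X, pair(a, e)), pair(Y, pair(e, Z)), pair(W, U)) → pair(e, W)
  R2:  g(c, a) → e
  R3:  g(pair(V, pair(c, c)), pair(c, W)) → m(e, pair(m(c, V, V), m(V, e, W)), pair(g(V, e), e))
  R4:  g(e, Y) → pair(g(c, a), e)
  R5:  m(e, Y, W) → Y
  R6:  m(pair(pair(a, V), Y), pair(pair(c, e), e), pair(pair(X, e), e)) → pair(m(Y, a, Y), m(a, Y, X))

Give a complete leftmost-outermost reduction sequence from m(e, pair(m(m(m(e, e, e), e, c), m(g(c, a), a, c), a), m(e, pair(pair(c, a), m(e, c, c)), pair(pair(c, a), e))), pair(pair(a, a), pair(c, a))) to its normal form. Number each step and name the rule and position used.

1. m(e, pair(m(m(m(e, e, e), e, c), m(g(c, a), a, c), a), m(e, pair(pair(c, a), m(e, c, c)), pair(pair(c, a), e))), pair(pair(a, a), pair(c, a)))  →  pair(m(m(m(e, e, e), e, c), m(g(c, a), a, c), a), m(e, pair(pair(c, a), m(e, c, c)), pair(pair(c, a), e)))   [R5 at ε]
2. pair(m(m(m(e, e, e), e, c), m(g(c, a), a, c), a), m(e, pair(pair(c, a), m(e, c, c)), pair(pair(c, a), e)))  →  pair(m(m(e, e, c), m(g(c, a), a, c), a), m(e, pair(pair(c, a), m(e, c, c)), pair(pair(c, a), e)))   [R5 at 1.1.1]
3. pair(m(m(e, e, c), m(g(c, a), a, c), a), m(e, pair(pair(c, a), m(e, c, c)), pair(pair(c, a), e)))  →  pair(m(e, m(g(c, a), a, c), a), m(e, pair(pair(c, a), m(e, c, c)), pair(pair(c, a), e)))   [R5 at 1.1]
4. pair(m(e, m(g(c, a), a, c), a), m(e, pair(pair(c, a), m(e, c, c)), pair(pair(c, a), e)))  →  pair(m(g(c, a), a, c), m(e, pair(pair(c, a), m(e, c, c)), pair(pair(c, a), e)))   [R5 at 1]
5. pair(m(g(c, a), a, c), m(e, pair(pair(c, a), m(e, c, c)), pair(pair(c, a), e)))  →  pair(m(e, a, c), m(e, pair(pair(c, a), m(e, c, c)), pair(pair(c, a), e)))   [R2 at 1.1]
6. pair(m(e, a, c), m(e, pair(pair(c, a), m(e, c, c)), pair(pair(c, a), e)))  →  pair(a, m(e, pair(pair(c, a), m(e, c, c)), pair(pair(c, a), e)))   [R5 at 1]
7. pair(a, m(e, pair(pair(c, a), m(e, c, c)), pair(pair(c, a), e)))  →  pair(a, pair(pair(c, a), m(e, c, c)))   [R5 at 2]
8. pair(a, pair(pair(c, a), m(e, c, c)))  →  pair(a, pair(pair(c, a), c))   [R5 at 2.2]

pair(a, pair(pair(c, a), c))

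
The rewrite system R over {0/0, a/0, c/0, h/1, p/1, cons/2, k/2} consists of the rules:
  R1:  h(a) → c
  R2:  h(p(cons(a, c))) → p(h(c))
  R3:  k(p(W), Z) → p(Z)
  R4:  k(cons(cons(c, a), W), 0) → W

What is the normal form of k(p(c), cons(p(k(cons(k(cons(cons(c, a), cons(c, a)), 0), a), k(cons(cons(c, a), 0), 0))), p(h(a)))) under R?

1. k(p(c), cons(p(k(cons(k(cons(cons(c, a), cons(c, a)), 0), a), k(cons(cons(c, a), 0), 0))), p(h(a))))  →  p(cons(p(k(cons(k(cons(cons(c, a), cons(c, a)), 0), a), k(cons(cons(c, a), 0), 0))), p(h(a))))   [R3 at ε]
2. p(cons(p(k(cons(k(cons(cons(c, a), cons(c, a)), 0), a), k(cons(cons(c, a), 0), 0))), p(h(a))))  →  p(cons(p(k(cons(cons(c, a), a), k(cons(cons(c, a), 0), 0))), p(h(a))))   [R4 at 1.1.1.1.1]
3. p(cons(p(k(cons(cons(c, a), a), k(cons(cons(c, a), 0), 0))), p(h(a))))  →  p(cons(p(k(cons(cons(c, a), a), 0)), p(h(a))))   [R4 at 1.1.1.2]
4. p(cons(p(k(cons(cons(c, a), a), 0)), p(h(a))))  →  p(cons(p(a), p(h(a))))   [R4 at 1.1.1]
5. p(cons(p(a), p(h(a))))  →  p(cons(p(a), p(c)))   [R1 at 1.2.1]

p(cons(p(a), p(c)))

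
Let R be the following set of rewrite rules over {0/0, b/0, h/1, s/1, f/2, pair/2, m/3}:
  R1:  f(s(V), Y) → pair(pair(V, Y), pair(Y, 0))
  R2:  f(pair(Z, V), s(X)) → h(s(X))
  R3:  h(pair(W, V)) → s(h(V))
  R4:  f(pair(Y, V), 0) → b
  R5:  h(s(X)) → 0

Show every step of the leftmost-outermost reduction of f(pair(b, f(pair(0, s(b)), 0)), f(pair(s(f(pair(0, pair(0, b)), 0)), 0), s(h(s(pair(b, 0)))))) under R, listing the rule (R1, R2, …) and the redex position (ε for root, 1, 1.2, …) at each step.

b

1. f(pair(b, f(pair(0, s(b)), 0)), f(pair(s(f(pair(0, pair(0, b)), 0)), 0), s(h(s(pair(b, 0))))))  →  f(pair(b, b), f(pair(s(f(pair(0, pair(0, b)), 0)), 0), s(h(s(pair(b, 0))))))   [R4 at 1.2]
2. f(pair(b, b), f(pair(s(f(pair(0, pair(0, b)), 0)), 0), s(h(s(pair(b, 0))))))  →  f(pair(b, b), h(s(h(s(pair(b, 0))))))   [R2 at 2]
3. f(pair(b, b), h(s(h(s(pair(b, 0))))))  →  f(pair(b, b), 0)   [R5 at 2]
4. f(pair(b, b), 0)  →  b   [R4 at ε]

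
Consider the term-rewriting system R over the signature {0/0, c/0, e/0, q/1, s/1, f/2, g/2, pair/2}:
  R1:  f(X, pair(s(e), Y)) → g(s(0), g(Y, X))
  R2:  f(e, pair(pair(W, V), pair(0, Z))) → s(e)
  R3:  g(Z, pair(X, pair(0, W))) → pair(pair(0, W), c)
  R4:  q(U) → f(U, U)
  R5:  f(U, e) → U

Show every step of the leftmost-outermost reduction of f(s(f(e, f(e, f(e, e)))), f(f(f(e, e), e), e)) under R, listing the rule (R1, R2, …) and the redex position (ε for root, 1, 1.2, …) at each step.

s(e)

1. f(s(f(e, f(e, f(e, e)))), f(f(f(e, e), e), e))  →  f(s(f(e, f(e, e))), f(f(f(e, e), e), e))   [R5 at 1.1.2.2]
2. f(s(f(e, f(e, e))), f(f(f(e, e), e), e))  →  f(s(f(e, e)), f(f(f(e, e), e), e))   [R5 at 1.1.2]
3. f(s(f(e, e)), f(f(f(e, e), e), e))  →  f(s(e), f(f(f(e, e), e), e))   [R5 at 1.1]
4. f(s(e), f(f(f(e, e), e), e))  →  f(s(e), f(f(e, e), e))   [R5 at 2]
5. f(s(e), f(f(e, e), e))  →  f(s(e), f(e, e))   [R5 at 2]
6. f(s(e), f(e, e))  →  f(s(e), e)   [R5 at 2]
7. f(s(e), e)  →  s(e)   [R5 at ε]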